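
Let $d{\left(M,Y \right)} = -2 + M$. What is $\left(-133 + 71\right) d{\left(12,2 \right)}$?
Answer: $-620$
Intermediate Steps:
$\left(-133 + 71\right) d{\left(12,2 \right)} = \left(-133 + 71\right) \left(-2 + 12\right) = \left(-62\right) 10 = -620$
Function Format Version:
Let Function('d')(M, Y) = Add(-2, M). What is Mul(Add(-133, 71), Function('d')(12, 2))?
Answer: -620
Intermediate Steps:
Mul(Add(-133, 71), Function('d')(12, 2)) = Mul(Add(-133, 71), Add(-2, 12)) = Mul(-62, 10) = -620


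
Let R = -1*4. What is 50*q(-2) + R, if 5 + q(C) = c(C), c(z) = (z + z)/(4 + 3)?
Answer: -1978/7 ≈ -282.57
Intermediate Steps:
c(z) = 2*z/7 (c(z) = (2*z)/7 = (2*z)*(⅐) = 2*z/7)
q(C) = -5 + 2*C/7
R = -4
50*q(-2) + R = 50*(-5 + (2/7)*(-2)) - 4 = 50*(-5 - 4/7) - 4 = 50*(-39/7) - 4 = -1950/7 - 4 = -1978/7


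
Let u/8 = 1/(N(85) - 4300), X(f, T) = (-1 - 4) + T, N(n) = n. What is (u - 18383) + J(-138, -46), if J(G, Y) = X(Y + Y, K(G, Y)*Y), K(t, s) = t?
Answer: -50748608/4215 ≈ -12040.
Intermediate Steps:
X(f, T) = -5 + T
J(G, Y) = -5 + G*Y
u = -8/4215 (u = 8/(85 - 4300) = 8/(-4215) = 8*(-1/4215) = -8/4215 ≈ -0.0018980)
(u - 18383) + J(-138, -46) = (-8/4215 - 18383) + (-5 - 138*(-46)) = -77484353/4215 + (-5 + 6348) = -77484353/4215 + 6343 = -50748608/4215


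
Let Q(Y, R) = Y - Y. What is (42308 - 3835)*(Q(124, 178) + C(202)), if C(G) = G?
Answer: 7771546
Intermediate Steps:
Q(Y, R) = 0
(42308 - 3835)*(Q(124, 178) + C(202)) = (42308 - 3835)*(0 + 202) = 38473*202 = 7771546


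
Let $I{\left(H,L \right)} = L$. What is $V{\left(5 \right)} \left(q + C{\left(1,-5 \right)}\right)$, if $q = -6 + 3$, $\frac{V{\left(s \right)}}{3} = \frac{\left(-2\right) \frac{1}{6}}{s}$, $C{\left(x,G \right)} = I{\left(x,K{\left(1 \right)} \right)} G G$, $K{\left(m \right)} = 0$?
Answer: $\frac{3}{5} \approx 0.6$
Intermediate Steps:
$C{\left(x,G \right)} = 0$ ($C{\left(x,G \right)} = 0 G G = 0 G = 0$)
$V{\left(s \right)} = - \frac{1}{s}$ ($V{\left(s \right)} = 3 \frac{\left(-2\right) \frac{1}{6}}{s} = 3 \left(- \frac{1}{3 s}\right) = - \frac{1}{s}$)
$q = -3$
$V{\left(5 \right)} \left(q + C{\left(1,-5 \right)}\right) = - \frac{1}{5} \left(-3 + 0\right) = \left(-1\right) \frac{1}{5} \left(-3\right) = \left(- \frac{1}{5}\right) \left(-3\right) = \frac{3}{5}$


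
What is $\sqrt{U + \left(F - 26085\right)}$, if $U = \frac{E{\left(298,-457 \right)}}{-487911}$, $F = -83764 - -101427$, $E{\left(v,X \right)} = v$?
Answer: $\frac{2 i \sqrt{501229352875035}}{487911} \approx 91.771 i$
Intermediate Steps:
$F = 17663$ ($F = -83764 + 101427 = 17663$)
$U = - \frac{298}{487911}$ ($U = \frac{298}{-487911} = 298 \left(- \frac{1}{487911}\right) = - \frac{298}{487911} \approx -0.00061077$)
$\sqrt{U + \left(F - 26085\right)} = \sqrt{- \frac{298}{487911} + \left(17663 - 26085\right)} = \sqrt{- \frac{298}{487911} - 8422} = \sqrt{- \frac{4109186740}{487911}} = \frac{2 i \sqrt{501229352875035}}{487911}$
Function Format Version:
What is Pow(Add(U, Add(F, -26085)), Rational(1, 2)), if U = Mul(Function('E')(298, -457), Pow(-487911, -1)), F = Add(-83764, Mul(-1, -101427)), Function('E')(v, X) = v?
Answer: Mul(Rational(2, 487911), I, Pow(501229352875035, Rational(1, 2))) ≈ Mul(91.771, I)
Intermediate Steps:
F = 17663 (F = Add(-83764, 101427) = 17663)
U = Rational(-298, 487911) (U = Mul(298, Pow(-487911, -1)) = Mul(298, Rational(-1, 487911)) = Rational(-298, 487911) ≈ -0.00061077)
Pow(Add(U, Add(F, -26085)), Rational(1, 2)) = Pow(Add(Rational(-298, 487911), Add(17663, -26085)), Rational(1, 2)) = Pow(Add(Rational(-298, 487911), -8422), Rational(1, 2)) = Pow(Rational(-4109186740, 487911), Rational(1, 2)) = Mul(Rational(2, 487911), I, Pow(501229352875035, Rational(1, 2)))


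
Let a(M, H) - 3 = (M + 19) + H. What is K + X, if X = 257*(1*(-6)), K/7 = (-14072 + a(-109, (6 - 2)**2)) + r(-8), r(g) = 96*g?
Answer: -105919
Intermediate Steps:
a(M, H) = 22 + H + M (a(M, H) = 3 + ((M + 19) + H) = 3 + ((19 + M) + H) = 3 + (19 + H + M) = 22 + H + M)
K = -104377 (K = 7*((-14072 + (22 + (6 - 2)**2 - 109)) + 96*(-8)) = 7*((-14072 + (22 + 4**2 - 109)) - 768) = 7*((-14072 + (22 + 16 - 109)) - 768) = 7*((-14072 - 71) - 768) = 7*(-14143 - 768) = 7*(-14911) = -104377)
X = -1542 (X = 257*(-6) = -1542)
K + X = -104377 - 1542 = -105919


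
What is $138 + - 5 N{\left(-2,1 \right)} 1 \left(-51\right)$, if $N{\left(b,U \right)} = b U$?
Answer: $-372$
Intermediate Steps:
$N{\left(b,U \right)} = U b$
$138 + - 5 N{\left(-2,1 \right)} 1 \left(-51\right) = 138 + - 5 \cdot 1 \left(-2\right) 1 \left(-51\right) = 138 + \left(-5\right) \left(-2\right) 1 \left(-51\right) = 138 + 10 \cdot 1 \left(-51\right) = 138 + 10 \left(-51\right) = 138 - 510 = -372$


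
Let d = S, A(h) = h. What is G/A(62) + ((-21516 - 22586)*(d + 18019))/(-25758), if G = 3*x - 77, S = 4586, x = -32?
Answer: 10300822981/266166 ≈ 38701.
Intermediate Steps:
d = 4586
G = -173 (G = 3*(-32) - 77 = -96 - 77 = -173)
G/A(62) + ((-21516 - 22586)*(d + 18019))/(-25758) = -173/62 + ((-21516 - 22586)*(4586 + 18019))/(-25758) = -173*1/62 - 44102*22605*(-1/25758) = -173/62 - 996925710*(-1/25758) = -173/62 + 166154285/4293 = 10300822981/266166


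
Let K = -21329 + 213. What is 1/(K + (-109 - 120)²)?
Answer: 1/31325 ≈ 3.1923e-5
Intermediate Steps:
K = -21116
1/(K + (-109 - 120)²) = 1/(-21116 + (-109 - 120)²) = 1/(-21116 + (-229)²) = 1/(-21116 + 52441) = 1/31325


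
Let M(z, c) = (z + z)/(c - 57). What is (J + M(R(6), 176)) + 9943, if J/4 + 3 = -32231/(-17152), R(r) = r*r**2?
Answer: 5073199137/510272 ≈ 9942.1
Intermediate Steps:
R(r) = r**3
J = -19225/4288 (J = -12 + 4*(-32231/(-17152)) = -12 + 4*(-32231*(-1/17152)) = -12 + 4*(32231/17152) = -12 + 32231/4288 = -19225/4288 ≈ -4.4834)
M(z, c) = 2*z/(-57 + c) (M(z, c) = (2*z)/(-57 + c) = 2*z/(-57 + c))
(J + M(R(6), 176)) + 9943 = (-19225/4288 + 2*6**3/(-57 + 176)) + 9943 = (-19225/4288 + 2*216/119) + 9943 = (-19225/4288 + 2*216*(1/119)) + 9943 = (-19225/4288 + 432/119) + 9943 = -435359/510272 + 9943 = 5073199137/510272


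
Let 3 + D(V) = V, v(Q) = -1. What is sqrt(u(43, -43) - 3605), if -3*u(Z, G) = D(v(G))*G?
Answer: I*sqrt(32961)/3 ≈ 60.517*I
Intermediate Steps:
D(V) = -3 + V
u(Z, G) = 4*G/3 (u(Z, G) = -(-3 - 1)*G/3 = -(-4)*G/3 = 4*G/3)
sqrt(u(43, -43) - 3605) = sqrt((4/3)*(-43) - 3605) = sqrt(-172/3 - 3605) = sqrt(-10987/3) = I*sqrt(32961)/3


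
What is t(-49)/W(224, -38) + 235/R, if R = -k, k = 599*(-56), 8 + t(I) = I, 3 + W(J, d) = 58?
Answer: -1899083/1844920 ≈ -1.0294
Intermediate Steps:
W(J, d) = 55 (W(J, d) = -3 + 58 = 55)
t(I) = -8 + I
k = -33544
R = 33544 (R = -1*(-33544) = 33544)
t(-49)/W(224, -38) + 235/R = (-8 - 49)/55 + 235/33544 = -57*1/55 + 235*(1/33544) = -57/55 + 235/33544 = -1899083/1844920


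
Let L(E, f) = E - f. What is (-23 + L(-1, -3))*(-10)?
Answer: 210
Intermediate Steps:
(-23 + L(-1, -3))*(-10) = (-23 + (-1 - 1*(-3)))*(-10) = (-23 + (-1 + 3))*(-10) = (-23 + 2)*(-10) = -21*(-10) = 210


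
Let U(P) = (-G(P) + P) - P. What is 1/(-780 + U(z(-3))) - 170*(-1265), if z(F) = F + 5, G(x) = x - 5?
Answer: 167093849/777 ≈ 2.1505e+5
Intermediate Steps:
G(x) = -5 + x
z(F) = 5 + F
U(P) = 5 - P (U(P) = (-(-5 + P) + P) - P = ((5 - P) + P) - P = 5 - P)
1/(-780 + U(z(-3))) - 170*(-1265) = 1/(-780 + (5 - (5 - 3))) - 170*(-1265) = 1/(-780 + (5 - 1*2)) + 215050 = 1/(-780 + (5 - 2)) + 215050 = 1/(-780 + 3) + 215050 = 1/(-777) + 215050 = -1/777 + 215050 = 167093849/777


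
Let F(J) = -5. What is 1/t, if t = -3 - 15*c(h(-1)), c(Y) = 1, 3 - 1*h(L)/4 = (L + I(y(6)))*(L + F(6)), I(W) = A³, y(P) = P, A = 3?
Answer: -1/18 ≈ -0.055556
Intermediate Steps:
I(W) = 27 (I(W) = 3³ = 27)
h(L) = 12 - 4*(-5 + L)*(27 + L) (h(L) = 12 - 4*(L + 27)*(L - 5) = 12 - 4*(27 + L)*(-5 + L) = 12 - 4*(-5 + L)*(27 + L))
t = -18 (t = -3 - 15*1 = -3 - 15 = -18)
1/t = 1/(-18) = -1/18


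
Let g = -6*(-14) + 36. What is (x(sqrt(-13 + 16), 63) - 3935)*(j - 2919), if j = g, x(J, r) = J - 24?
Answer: 11081241 - 2799*sqrt(3) ≈ 1.1076e+7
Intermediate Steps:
g = 120 (g = 84 + 36 = 120)
x(J, r) = -24 + J
j = 120
(x(sqrt(-13 + 16), 63) - 3935)*(j - 2919) = ((-24 + sqrt(-13 + 16)) - 3935)*(120 - 2919) = ((-24 + sqrt(3)) - 3935)*(-2799) = (-3959 + sqrt(3))*(-2799) = 11081241 - 2799*sqrt(3)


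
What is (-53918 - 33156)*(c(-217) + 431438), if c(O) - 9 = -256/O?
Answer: -8152238379870/217 ≈ -3.7568e+10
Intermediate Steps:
c(O) = 9 - 256/O
(-53918 - 33156)*(c(-217) + 431438) = (-53918 - 33156)*((9 - 256/(-217)) + 431438) = -87074*((9 - 256*(-1/217)) + 431438) = -87074*((9 + 256/217) + 431438) = -87074*(2209/217 + 431438) = -87074*93624255/217 = -8152238379870/217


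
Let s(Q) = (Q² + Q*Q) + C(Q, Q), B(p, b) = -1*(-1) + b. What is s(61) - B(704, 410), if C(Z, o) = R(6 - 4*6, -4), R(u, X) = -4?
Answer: 7027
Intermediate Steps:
C(Z, o) = -4
B(p, b) = 1 + b
s(Q) = -4 + 2*Q² (s(Q) = (Q² + Q*Q) - 4 = (Q² + Q²) - 4 = 2*Q² - 4 = -4 + 2*Q²)
s(61) - B(704, 410) = (-4 + 2*61²) - (1 + 410) = (-4 + 2*3721) - 1*411 = (-4 + 7442) - 411 = 7438 - 411 = 7027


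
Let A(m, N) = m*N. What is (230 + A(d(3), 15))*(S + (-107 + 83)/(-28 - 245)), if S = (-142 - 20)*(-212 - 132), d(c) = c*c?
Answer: 1851008440/91 ≈ 2.0341e+7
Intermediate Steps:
d(c) = c²
A(m, N) = N*m
S = 55728 (S = -162*(-344) = 55728)
(230 + A(d(3), 15))*(S + (-107 + 83)/(-28 - 245)) = (230 + 15*3²)*(55728 + (-107 + 83)/(-28 - 245)) = (230 + 15*9)*(55728 - 24/(-273)) = (230 + 135)*(55728 - 24*(-1/273)) = 365*(55728 + 8/91) = 365*(5071256/91) = 1851008440/91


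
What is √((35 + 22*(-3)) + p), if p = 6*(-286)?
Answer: I*√1747 ≈ 41.797*I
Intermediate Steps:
p = -1716
√((35 + 22*(-3)) + p) = √((35 + 22*(-3)) - 1716) = √((35 - 66) - 1716) = √(-31 - 1716) = √(-1747) = I*√1747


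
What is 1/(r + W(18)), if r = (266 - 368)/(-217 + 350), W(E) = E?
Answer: 133/2292 ≈ 0.058028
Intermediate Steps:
r = -102/133 ≈ -0.76692
1/(r + W(18)) = 1/(-102/133 + 18) = 1/(2292/133) = 133/2292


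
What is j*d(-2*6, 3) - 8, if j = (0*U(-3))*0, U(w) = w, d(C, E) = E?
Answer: -8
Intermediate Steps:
j = 0 (j = (0*(-3))*0 = 0*0 = 0)
j*d(-2*6, 3) - 8 = 0*3 - 8 = 0 - 8 = -8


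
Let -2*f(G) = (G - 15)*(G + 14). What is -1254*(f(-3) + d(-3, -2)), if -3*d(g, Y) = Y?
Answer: -124982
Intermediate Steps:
d(g, Y) = -Y/3
f(G) = -(-15 + G)*(14 + G)/2 (f(G) = -(G - 15)*(G + 14)/2 = -(-15 + G)*(14 + G)/2)
-1254*(f(-3) + d(-3, -2)) = -1254*((105 + (½)*(-3) - ½*(-3)²) - ⅓*(-2)) = -1254*((105 - 3/2 - ½*9) + ⅔) = -1254*((105 - 3/2 - 9/2) + ⅔) = -1254*(99 + ⅔) = -1254*299/3 = -124982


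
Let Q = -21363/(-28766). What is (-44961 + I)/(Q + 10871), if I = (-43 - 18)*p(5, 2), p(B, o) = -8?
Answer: -1279310318/312736549 ≈ -4.0907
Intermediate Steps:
I = 488 (I = (-43 - 18)*(-8) = -61*(-8) = 488)
Q = 21363/28766 (Q = -21363*(-1/28766) = 21363/28766 ≈ 0.74265)
(-44961 + I)/(Q + 10871) = (-44961 + 488)/(21363/28766 + 10871) = -44473/312736549/28766 = -44473*28766/312736549 = -1279310318/312736549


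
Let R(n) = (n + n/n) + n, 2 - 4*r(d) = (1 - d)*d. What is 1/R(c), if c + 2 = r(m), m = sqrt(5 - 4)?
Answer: -1/2 ≈ -0.50000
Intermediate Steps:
m = 1 (m = sqrt(1) = 1)
r(d) = 1/2 - d*(1 - d)/4 (r(d) = 1/2 - (1 - d)*d/4 = 1/2 - d*(1 - d)/4)
c = -3/2 (c = -2 + (1/2 - 1/4*1 + (1/4)*1**2) = -2 + (1/2 - 1/4 + (1/4)*1) = -2 + (1/2 - 1/4 + 1/4) = -2 + 1/2 = -3/2 ≈ -1.5000)
R(n) = 1 + 2*n (R(n) = (n + 1) + n = (1 + n) + n = 1 + 2*n)
1/R(c) = 1/(1 + 2*(-3/2)) = 1/(1 - 3) = 1/(-2) = -1/2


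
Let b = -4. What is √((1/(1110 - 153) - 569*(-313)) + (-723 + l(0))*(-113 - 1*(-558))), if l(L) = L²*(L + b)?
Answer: I*√131550717705/957 ≈ 379.0*I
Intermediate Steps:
l(L) = L²*(-4 + L) (l(L) = L²*(L - 4) = L²*(-4 + L))
√((1/(1110 - 153) - 569*(-313)) + (-723 + l(0))*(-113 - 1*(-558))) = √((1/(1110 - 153) - 569*(-313)) + (-723 + 0²*(-4 + 0))*(-113 - 1*(-558))) = √((1/957 + 178097) + (-723 + 0*(-4))*(-113 + 558)) = √((1/957 + 178097) + (-723 + 0)*445) = √(170438830/957 - 723*445) = √(170438830/957 - 321735) = √(-137461565/957) = I*√131550717705/957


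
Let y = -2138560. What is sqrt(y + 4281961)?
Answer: sqrt(2143401) ≈ 1464.0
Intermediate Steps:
sqrt(y + 4281961) = sqrt(-2138560 + 4281961) = sqrt(2143401)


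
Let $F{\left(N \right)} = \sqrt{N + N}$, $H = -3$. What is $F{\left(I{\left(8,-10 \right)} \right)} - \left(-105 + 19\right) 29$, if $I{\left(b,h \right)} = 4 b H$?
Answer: $2494 + 8 i \sqrt{3} \approx 2494.0 + 13.856 i$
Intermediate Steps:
$I{\left(b,h \right)} = - 12 b$ ($I{\left(b,h \right)} = 4 b \left(-3\right) = - 12 b$)
$F{\left(N \right)} = \sqrt{2} \sqrt{N}$ ($F{\left(N \right)} = \sqrt{2 N} = \sqrt{2} \sqrt{N}$)
$F{\left(I{\left(8,-10 \right)} \right)} - \left(-105 + 19\right) 29 = \sqrt{2} \sqrt{\left(-12\right) 8} - \left(-105 + 19\right) 29 = \sqrt{2} \sqrt{-96} - \left(-86\right) 29 = \sqrt{2} \cdot 4 i \sqrt{6} - -2494 = 8 i \sqrt{3} + 2494 = 2494 + 8 i \sqrt{3}$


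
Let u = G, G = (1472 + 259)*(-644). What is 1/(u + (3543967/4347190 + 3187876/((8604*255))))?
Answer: -476891090190/531619937572707871 ≈ -8.9705e-7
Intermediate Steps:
G = -1114764 (G = 1731*(-644) = -1114764)
u = -1114764
1/(u + (3543967/4347190 + 3187876/((8604*255)))) = 1/(-1114764 + (3543967/4347190 + 3187876/((8604*255)))) = 1/(-1114764 + (3543967*(1/4347190) + 3187876/2194020)) = 1/(-1114764 + (3543967/4347190 + 3187876*(1/2194020))) = 1/(-1114764 + (3543967/4347190 + 796969/548505)) = 1/(-1114764 + 1081691857289/476891090190) = 1/(-531619937572707871/476891090190) = -476891090190/531619937572707871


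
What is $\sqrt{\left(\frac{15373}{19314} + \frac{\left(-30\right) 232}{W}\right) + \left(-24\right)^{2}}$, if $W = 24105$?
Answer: $\frac{\sqrt{61707570008303386}}{10345866} \approx 24.011$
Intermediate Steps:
$\sqrt{\left(\frac{15373}{19314} + \frac{\left(-30\right) 232}{W}\right) + \left(-24\right)^{2}} = \sqrt{\left(\frac{15373}{19314} + \frac{\left(-30\right) 232}{24105}\right) + \left(-24\right)^{2}} = \sqrt{\left(15373 \cdot \frac{1}{19314} - \frac{464}{1607}\right) + 576} = \sqrt{\left(\frac{15373}{19314} - \frac{464}{1607}\right) + 576} = \sqrt{\frac{15742715}{31037598} + 576} = \sqrt{\frac{17893399163}{31037598}} = \frac{\sqrt{61707570008303386}}{10345866}$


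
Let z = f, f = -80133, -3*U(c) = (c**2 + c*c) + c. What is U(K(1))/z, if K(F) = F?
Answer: 1/80133 ≈ 1.2479e-5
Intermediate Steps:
U(c) = -2*c**2/3 - c/3 (U(c) = -((c**2 + c*c) + c)/3 = -((c**2 + c**2) + c)/3 = -(2*c**2 + c)/3 = -(c + 2*c**2)/3 = -2*c**2/3 - c/3)
z = -80133
U(K(1))/z = -1/3*1*(1 + 2*1)/(-80133) = -1/3*1*(1 + 2)*(-1/80133) = -1/3*1*3*(-1/80133) = -1*(-1/80133) = 1/80133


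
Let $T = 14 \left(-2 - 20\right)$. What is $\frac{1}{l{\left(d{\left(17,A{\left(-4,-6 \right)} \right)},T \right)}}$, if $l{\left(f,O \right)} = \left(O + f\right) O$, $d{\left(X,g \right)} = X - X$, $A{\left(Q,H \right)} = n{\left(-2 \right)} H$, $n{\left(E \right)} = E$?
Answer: $\frac{1}{94864} \approx 1.0541 \cdot 10^{-5}$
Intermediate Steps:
$T = -308$ ($T = 14 \left(-22\right) = -308$)
$A{\left(Q,H \right)} = - 2 H$
$d{\left(X,g \right)} = 0$
$l{\left(f,O \right)} = O \left(O + f\right)$
$\frac{1}{l{\left(d{\left(17,A{\left(-4,-6 \right)} \right)},T \right)}} = \frac{1}{\left(-308\right) \left(-308 + 0\right)} = \frac{1}{\left(-308\right) \left(-308\right)} = \frac{1}{94864}$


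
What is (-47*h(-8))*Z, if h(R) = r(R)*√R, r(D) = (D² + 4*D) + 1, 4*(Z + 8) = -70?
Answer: 79101*I*√2 ≈ 1.1187e+5*I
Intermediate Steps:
Z = -51/2 (Z = -8 + (¼)*(-70) = -8 - 35/2 = -51/2 ≈ -25.500)
r(D) = 1 + D² + 4*D
h(R) = √R*(1 + R² + 4*R) (h(R) = (1 + R² + 4*R)*√R = √R*(1 + R² + 4*R))
(-47*h(-8))*Z = -47*√(-8)*(1 + (-8)² + 4*(-8))*(-51/2) = -47*2*I*√2*(1 + 64 - 32)*(-51/2) = -47*2*I*√2*33*(-51/2) = -3102*I*√2*(-51/2) = 79101*I*√2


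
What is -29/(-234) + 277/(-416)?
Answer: -2029/3744 ≈ -0.54193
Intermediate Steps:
-29/(-234) + 277/(-416) = -29*(-1/234) + 277*(-1/416) = 29/234 - 277/416 = -2029/3744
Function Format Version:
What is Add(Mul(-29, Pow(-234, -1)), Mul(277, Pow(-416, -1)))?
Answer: Rational(-2029, 3744) ≈ -0.54193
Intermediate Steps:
Add(Mul(-29, Pow(-234, -1)), Mul(277, Pow(-416, -1))) = Add(Mul(-29, Rational(-1, 234)), Mul(277, Rational(-1, 416))) = Add(Rational(29, 234), Rational(-277, 416)) = Rational(-2029, 3744)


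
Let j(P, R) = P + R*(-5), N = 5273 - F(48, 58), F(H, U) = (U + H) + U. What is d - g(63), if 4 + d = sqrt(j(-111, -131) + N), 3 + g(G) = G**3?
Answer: -250048 + sqrt(5653) ≈ -2.4997e+5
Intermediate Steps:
F(H, U) = H + 2*U (F(H, U) = (H + U) + U = H + 2*U)
N = 5109 (N = 5273 - (48 + 2*58) = 5273 - (48 + 116) = 5273 - 1*164 = 5273 - 164 = 5109)
j(P, R) = P - 5*R
g(G) = -3 + G**3
d = -4 + sqrt(5653) (d = -4 + sqrt((-111 - 5*(-131)) + 5109) = -4 + sqrt((-111 + 655) + 5109) = -4 + sqrt(544 + 5109) = -4 + sqrt(5653) ≈ 71.186)
d - g(63) = (-4 + sqrt(5653)) - (-3 + 63**3) = (-4 + sqrt(5653)) - (-3 + 250047) = (-4 + sqrt(5653)) - 1*250044 = (-4 + sqrt(5653)) - 250044 = -250048 + sqrt(5653)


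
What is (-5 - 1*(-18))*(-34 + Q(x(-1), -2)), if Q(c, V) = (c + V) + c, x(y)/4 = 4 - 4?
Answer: -468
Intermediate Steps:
x(y) = 0 (x(y) = 4*(4 - 4) = 4*0 = 0)
Q(c, V) = V + 2*c (Q(c, V) = (V + c) + c = V + 2*c)
(-5 - 1*(-18))*(-34 + Q(x(-1), -2)) = (-5 - 1*(-18))*(-34 + (-2 + 2*0)) = (-5 + 18)*(-34 + (-2 + 0)) = 13*(-34 - 2) = 13*(-36) = -468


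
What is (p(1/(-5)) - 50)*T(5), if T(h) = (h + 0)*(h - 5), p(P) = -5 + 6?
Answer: 0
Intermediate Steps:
p(P) = 1
T(h) = h*(-5 + h)
(p(1/(-5)) - 50)*T(5) = (1 - 50)*(5*(-5 + 5)) = -245*0 = -49*0 = 0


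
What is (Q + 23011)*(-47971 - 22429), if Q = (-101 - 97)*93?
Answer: -323628800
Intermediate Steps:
Q = -18414 (Q = -198*93 = -18414)
(Q + 23011)*(-47971 - 22429) = (-18414 + 23011)*(-47971 - 22429) = 4597*(-70400) = -323628800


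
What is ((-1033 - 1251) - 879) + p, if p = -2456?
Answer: -5619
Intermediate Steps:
((-1033 - 1251) - 879) + p = ((-1033 - 1251) - 879) - 2456 = (-2284 - 879) - 2456 = -3163 - 2456 = -5619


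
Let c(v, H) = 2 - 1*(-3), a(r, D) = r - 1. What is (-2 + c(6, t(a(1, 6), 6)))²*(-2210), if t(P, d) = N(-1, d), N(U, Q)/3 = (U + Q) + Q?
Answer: -19890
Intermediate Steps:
a(r, D) = -1 + r
N(U, Q) = 3*U + 6*Q (N(U, Q) = 3*((U + Q) + Q) = 3*((Q + U) + Q) = 3*(U + 2*Q) = 3*U + 6*Q)
t(P, d) = -3 + 6*d (t(P, d) = 3*(-1) + 6*d = -3 + 6*d)
c(v, H) = 5 (c(v, H) = 2 + 3 = 5)
(-2 + c(6, t(a(1, 6), 6)))²*(-2210) = (-2 + 5)²*(-2210) = 3²*(-2210) = 9*(-2210) = -19890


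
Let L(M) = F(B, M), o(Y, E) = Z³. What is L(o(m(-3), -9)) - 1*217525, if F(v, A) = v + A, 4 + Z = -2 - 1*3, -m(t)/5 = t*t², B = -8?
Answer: -218262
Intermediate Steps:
m(t) = -5*t³ (m(t) = -5*t*t² = -5*t³)
Z = -9 (Z = -4 + (-2 - 1*3) = -4 + (-2 - 3) = -4 - 5 = -9)
F(v, A) = A + v
o(Y, E) = -729 (o(Y, E) = (-9)³ = -729)
L(M) = -8 + M (L(M) = M - 8 = -8 + M)
L(o(m(-3), -9)) - 1*217525 = (-8 - 729) - 1*217525 = -737 - 217525 = -218262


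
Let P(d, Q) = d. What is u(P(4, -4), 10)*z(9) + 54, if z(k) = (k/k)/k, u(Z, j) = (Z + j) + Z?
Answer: 56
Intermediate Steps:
u(Z, j) = j + 2*Z
z(k) = 1/k
u(P(4, -4), 10)*z(9) + 54 = (10 + 2*4)/9 + 54 = (10 + 8)*(⅑) + 54 = 18*(⅑) + 54 = 2 + 54 = 56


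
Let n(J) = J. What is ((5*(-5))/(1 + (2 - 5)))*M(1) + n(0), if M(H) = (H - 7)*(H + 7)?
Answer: -600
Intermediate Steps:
M(H) = (-7 + H)*(7 + H)
((5*(-5))/(1 + (2 - 5)))*M(1) + n(0) = ((5*(-5))/(1 + (2 - 5)))*(-49 + 1²) + 0 = (-25/(1 - 3))*(-49 + 1) + 0 = -25/(-2)*(-48) + 0 = -25*(-½)*(-48) + 0 = (25/2)*(-48) + 0 = -600 + 0 = -600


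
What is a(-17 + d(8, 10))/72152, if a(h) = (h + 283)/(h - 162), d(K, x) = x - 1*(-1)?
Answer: -277/12121536 ≈ -2.2852e-5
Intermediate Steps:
d(K, x) = 1 + x (d(K, x) = x + 1 = 1 + x)
a(h) = (283 + h)/(-162 + h)
a(-17 + d(8, 10))/72152 = ((283 + (-17 + (1 + 10)))/(-162 + (-17 + (1 + 10))))/72152 = ((283 + (-17 + 11))/(-162 + (-17 + 11)))*(1/72152) = ((283 - 6)/(-162 - 6))*(1/72152) = (277/(-168))*(1/72152) = -1/168*277*(1/72152) = -277/168*1/72152 = -277/12121536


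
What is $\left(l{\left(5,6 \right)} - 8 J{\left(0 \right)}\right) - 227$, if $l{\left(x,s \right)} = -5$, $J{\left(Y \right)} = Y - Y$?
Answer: $-232$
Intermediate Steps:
$J{\left(Y \right)} = 0$
$\left(l{\left(5,6 \right)} - 8 J{\left(0 \right)}\right) - 227 = \left(-5 - 0\right) - 227 = \left(-5 + 0\right) - 227 = -5 - 227 = -232$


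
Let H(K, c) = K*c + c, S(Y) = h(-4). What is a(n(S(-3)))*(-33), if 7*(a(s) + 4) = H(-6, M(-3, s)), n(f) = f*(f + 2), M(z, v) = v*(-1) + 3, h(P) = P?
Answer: 99/7 ≈ 14.143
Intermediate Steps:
S(Y) = -4
M(z, v) = 3 - v (M(z, v) = -v + 3 = 3 - v)
n(f) = f*(2 + f)
H(K, c) = c + K*c
a(s) = -43/7 + 5*s/7 (a(s) = -4 + ((3 - s)*(1 - 6))/7 = -4 + ((3 - s)*(-5))/7 = -4 + (-15 + 5*s)/7 = -4 + (-15/7 + 5*s/7) = -43/7 + 5*s/7)
a(n(S(-3)))*(-33) = (-43/7 + 5*(-4*(2 - 4))/7)*(-33) = (-43/7 + 5*(-4*(-2))/7)*(-33) = (-43/7 + (5/7)*8)*(-33) = (-43/7 + 40/7)*(-33) = -3/7*(-33) = 99/7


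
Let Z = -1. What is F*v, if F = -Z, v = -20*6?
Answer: -120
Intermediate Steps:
v = -120
F = 1 (F = -1*(-1) = 1)
F*v = 1*(-120) = -120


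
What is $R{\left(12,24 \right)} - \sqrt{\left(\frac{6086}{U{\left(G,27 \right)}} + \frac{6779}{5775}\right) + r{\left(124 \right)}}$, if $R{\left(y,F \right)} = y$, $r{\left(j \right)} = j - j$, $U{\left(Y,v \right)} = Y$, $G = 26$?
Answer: $12 - \frac{2 \sqrt{13259335089}}{15015} \approx -3.3379$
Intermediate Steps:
$r{\left(j \right)} = 0$
$R{\left(12,24 \right)} - \sqrt{\left(\frac{6086}{U{\left(G,27 \right)}} + \frac{6779}{5775}\right) + r{\left(124 \right)}} = 12 - \sqrt{\left(\frac{6086}{26} + \frac{6779}{5775}\right) + 0} = 12 - \sqrt{\left(6086 \cdot \frac{1}{26} + 6779 \cdot \frac{1}{5775}\right) + 0} = 12 - \sqrt{\left(\frac{3043}{13} + \frac{6779}{5775}\right) + 0} = 12 - \sqrt{\frac{17661452}{75075} + 0} = 12 - \sqrt{\frac{17661452}{75075}} = 12 - \frac{2 \sqrt{13259335089}}{15015}$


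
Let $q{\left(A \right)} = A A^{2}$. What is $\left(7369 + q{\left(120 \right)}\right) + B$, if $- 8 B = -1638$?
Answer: $\frac{6942295}{4} \approx 1.7356 \cdot 10^{6}$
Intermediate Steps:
$B = \frac{819}{4}$ ($B = \left(- \frac{1}{8}\right) \left(-1638\right) = \frac{819}{4} \approx 204.75$)
$q{\left(A \right)} = A^{3}$
$\left(7369 + q{\left(120 \right)}\right) + B = \left(7369 + 120^{3}\right) + \frac{819}{4} = \left(7369 + 1728000\right) + \frac{819}{4} = 1735369 + \frac{819}{4} = \frac{6942295}{4}$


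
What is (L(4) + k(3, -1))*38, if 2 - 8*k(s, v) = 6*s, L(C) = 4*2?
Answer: 228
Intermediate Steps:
L(C) = 8
k(s, v) = 1/4 - 3*s/4
(L(4) + k(3, -1))*38 = (8 + (1/4 - 3/4*3))*38 = (8 + (1/4 - 9/4))*38 = (8 - 2)*38 = 6*38 = 228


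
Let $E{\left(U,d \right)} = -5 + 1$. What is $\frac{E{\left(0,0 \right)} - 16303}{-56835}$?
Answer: $\frac{16307}{56835} \approx 0.28692$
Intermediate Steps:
$E{\left(U,d \right)} = -4$
$\frac{E{\left(0,0 \right)} - 16303}{-56835} = \frac{-4 - 16303}{-56835} = \left(-4 - 16303\right) \left(- \frac{1}{56835}\right) = \left(-16307\right) \left(- \frac{1}{56835}\right) = \frac{16307}{56835}$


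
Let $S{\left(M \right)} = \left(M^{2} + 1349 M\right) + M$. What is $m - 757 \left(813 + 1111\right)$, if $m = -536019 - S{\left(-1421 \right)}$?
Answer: $-2093378$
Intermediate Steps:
$S{\left(M \right)} = M^{2} + 1350 M$
$m = -636910$ ($m = -536019 - - 1421 \left(1350 - 1421\right) = -536019 - \left(-1421\right) \left(-71\right) = -536019 - 100891 = -636910$)
$m - 757 \left(813 + 1111\right) = -636910 - 757 \left(813 + 1111\right) = -636910 - 757 \cdot 1924 = -636910 - 1456468 = -2093378$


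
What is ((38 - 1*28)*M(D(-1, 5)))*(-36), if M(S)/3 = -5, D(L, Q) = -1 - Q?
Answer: 5400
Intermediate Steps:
M(S) = -15 (M(S) = 3*(-5) = -15)
((38 - 1*28)*M(D(-1, 5)))*(-36) = ((38 - 1*28)*(-15))*(-36) = ((38 - 28)*(-15))*(-36) = (10*(-15))*(-36) = -150*(-36) = 5400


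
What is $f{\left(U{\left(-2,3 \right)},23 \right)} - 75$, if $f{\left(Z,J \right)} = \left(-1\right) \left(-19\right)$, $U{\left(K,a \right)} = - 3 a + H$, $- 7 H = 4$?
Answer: $-56$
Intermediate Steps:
$H = - \frac{4}{7}$ ($H = \left(- \frac{1}{7}\right) 4 = - \frac{4}{7} \approx -0.57143$)
$U{\left(K,a \right)} = - \frac{4}{7} - 3 a$ ($U{\left(K,a \right)} = - 3 a - \frac{4}{7} = - \frac{4}{7} - 3 a$)
$f{\left(Z,J \right)} = 19$
$f{\left(U{\left(-2,3 \right)},23 \right)} - 75 = 19 - 75 = -56$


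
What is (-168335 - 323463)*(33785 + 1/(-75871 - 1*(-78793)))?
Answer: -24275092969129/1461 ≈ -1.6615e+10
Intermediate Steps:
(-168335 - 323463)*(33785 + 1/(-75871 - 1*(-78793))) = -491798*(33785 + 1/(-75871 + 78793)) = -491798*(33785 + 1/2922) = -491798*98719771/2922 = -24275092969129/1461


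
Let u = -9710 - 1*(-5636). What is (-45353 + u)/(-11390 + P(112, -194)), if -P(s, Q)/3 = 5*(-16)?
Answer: 49427/11150 ≈ 4.4329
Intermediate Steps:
P(s, Q) = 240 (P(s, Q) = -15*(-16) = -3*(-80) = 240)
u = -4074 (u = -9710 + 5636 = -4074)
(-45353 + u)/(-11390 + P(112, -194)) = (-45353 - 4074)/(-11390 + 240) = -49427/(-11150) = -49427*(-1/11150) = 49427/11150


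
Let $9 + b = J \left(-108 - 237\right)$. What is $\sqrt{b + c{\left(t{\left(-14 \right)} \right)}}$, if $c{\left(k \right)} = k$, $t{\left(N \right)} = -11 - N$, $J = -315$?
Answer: $\sqrt{108669} \approx 329.65$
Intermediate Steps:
$b = 108666$ ($b = -9 - 315 \left(-108 - 237\right) = -9 - -108675 = -9 + 108675 = 108666$)
$\sqrt{b + c{\left(t{\left(-14 \right)} \right)}} = \sqrt{108666 - -3} = \sqrt{108666 + \left(-11 + 14\right)} = \sqrt{108666 + 3} = \sqrt{108669}$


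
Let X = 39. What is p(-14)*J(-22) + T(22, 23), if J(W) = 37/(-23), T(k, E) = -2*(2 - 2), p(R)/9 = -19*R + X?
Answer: -101565/23 ≈ -4415.9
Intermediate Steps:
p(R) = 351 - 171*R (p(R) = 9*(-19*R + 39) = 9*(39 - 19*R) = 351 - 171*R)
T(k, E) = 0 (T(k, E) = -2*0 = 0)
J(W) = -37/23 (J(W) = 37*(-1/23) = -37/23)
p(-14)*J(-22) + T(22, 23) = (351 - 171*(-14))*(-37/23) + 0 = (351 + 2394)*(-37/23) + 0 = 2745*(-37/23) + 0 = -101565/23 + 0 = -101565/23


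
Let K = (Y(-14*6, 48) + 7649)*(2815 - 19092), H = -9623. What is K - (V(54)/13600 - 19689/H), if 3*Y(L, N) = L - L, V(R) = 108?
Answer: -4073506694771021/32718200 ≈ -1.2450e+8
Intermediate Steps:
Y(L, N) = 0 (Y(L, N) = (L - L)/3 = (⅓)*0 = 0)
K = -124502773 (K = (0 + 7649)*(2815 - 19092) = 7649*(-16277) = -124502773)
K - (V(54)/13600 - 19689/H) = -124502773 - (108/13600 - 19689/(-9623)) = -124502773 - (108*(1/13600) - 19689*(-1/9623)) = -124502773 - (27/3400 + 19689/9623) = -124502773 - 1*67202421/32718200 = -124502773 - 67202421/32718200 = -4073506694771021/32718200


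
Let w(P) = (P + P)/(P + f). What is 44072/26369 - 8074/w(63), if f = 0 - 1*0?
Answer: -15201083/3767 ≈ -4035.3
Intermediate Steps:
f = 0 (f = 0 + 0 = 0)
w(P) = 2 (w(P) = (P + P)/(P + 0) = (2*P)/P = 2)
44072/26369 - 8074/w(63) = 44072/26369 - 8074/2 = 44072*(1/26369) - 8074*½ = 6296/3767 - 4037 = -15201083/3767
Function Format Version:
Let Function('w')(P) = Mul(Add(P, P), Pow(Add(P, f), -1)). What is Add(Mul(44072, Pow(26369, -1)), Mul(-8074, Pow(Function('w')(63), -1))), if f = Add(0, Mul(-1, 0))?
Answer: Rational(-15201083, 3767) ≈ -4035.3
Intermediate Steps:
f = 0 (f = Add(0, 0) = 0)
Function('w')(P) = 2 (Function('w')(P) = Mul(Add(P, P), Pow(Add(P, 0), -1)) = Mul(Mul(2, P), Pow(P, -1)) = 2)
Add(Mul(44072, Pow(26369, -1)), Mul(-8074, Pow(Function('w')(63), -1))) = Add(Mul(44072, Pow(26369, -1)), Mul(-8074, Pow(2, -1))) = Add(Mul(44072, Rational(1, 26369)), Mul(-8074, Rational(1, 2))) = Add(Rational(6296, 3767), -4037) = Rational(-15201083, 3767)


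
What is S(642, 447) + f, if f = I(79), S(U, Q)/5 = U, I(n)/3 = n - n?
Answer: 3210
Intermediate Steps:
I(n) = 0 (I(n) = 3*(n - n) = 3*0 = 0)
S(U, Q) = 5*U
f = 0
S(642, 447) + f = 5*642 + 0 = 3210 + 0 = 3210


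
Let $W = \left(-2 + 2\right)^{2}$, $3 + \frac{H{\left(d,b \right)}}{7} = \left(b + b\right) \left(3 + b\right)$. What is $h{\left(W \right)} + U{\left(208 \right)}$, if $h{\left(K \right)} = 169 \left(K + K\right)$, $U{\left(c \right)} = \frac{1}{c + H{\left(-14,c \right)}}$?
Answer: $\frac{1}{614619} \approx 1.627 \cdot 10^{-6}$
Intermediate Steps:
$H{\left(d,b \right)} = -21 + 14 b \left(3 + b\right)$ ($H{\left(d,b \right)} = -21 + 7 \left(b + b\right) \left(3 + b\right) = -21 + 7 \cdot 2 b \left(3 + b\right) = -21 + 14 b \left(3 + b\right)$)
$W = 0$ ($W = 0^{2} = 0$)
$U{\left(c \right)} = \frac{1}{-21 + 14 c^{2} + 43 c}$ ($U{\left(c \right)} = \frac{1}{c + \left(-21 + 14 c^{2} + 42 c\right)} = \frac{1}{-21 + 14 c^{2} + 43 c}$)
$h{\left(K \right)} = 338 K$ ($h{\left(K \right)} = 169 \cdot 2 K = 338 K$)
$h{\left(W \right)} + U{\left(208 \right)} = 338 \cdot 0 + \frac{1}{-21 + 14 \cdot 208^{2} + 43 \cdot 208} = 0 + \frac{1}{-21 + 14 \cdot 43264 + 8944} = 0 + \frac{1}{-21 + 605696 + 8944} = 0 + \frac{1}{614619} = \frac{1}{614619}$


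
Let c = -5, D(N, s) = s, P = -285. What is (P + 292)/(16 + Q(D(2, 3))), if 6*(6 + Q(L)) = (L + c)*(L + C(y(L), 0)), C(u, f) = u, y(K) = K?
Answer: 7/8 ≈ 0.87500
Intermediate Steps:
Q(L) = -6 + L*(-5 + L)/3 (Q(L) = -6 + ((L - 5)*(L + L))/6 = -6 + ((-5 + L)*(2*L))/6 = -6 + (2*L*(-5 + L))/6 = -6 + L*(-5 + L)/3)
(P + 292)/(16 + Q(D(2, 3))) = (-285 + 292)/(16 + (-6 - 5/3*3 + (⅓)*3²)) = 7/(16 + (-6 - 5 + (⅓)*9)) = 7/(16 + (-6 - 5 + 3)) = 7/(16 - 8) = 7/8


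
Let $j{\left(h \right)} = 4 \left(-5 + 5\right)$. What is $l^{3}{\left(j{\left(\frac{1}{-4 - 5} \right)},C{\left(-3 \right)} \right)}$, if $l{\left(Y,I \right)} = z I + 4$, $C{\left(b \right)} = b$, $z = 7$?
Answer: $-4913$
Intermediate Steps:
$j{\left(h \right)} = 0$ ($j{\left(h \right)} = 4 \cdot 0 = 0$)
$l{\left(Y,I \right)} = 4 + 7 I$ ($l{\left(Y,I \right)} = 7 I + 4 = 4 + 7 I$)
$l^{3}{\left(j{\left(\frac{1}{-4 - 5} \right)},C{\left(-3 \right)} \right)} = \left(4 + 7 \left(-3\right)\right)^{3} = \left(4 - 21\right)^{3} = \left(-17\right)^{3} = -4913$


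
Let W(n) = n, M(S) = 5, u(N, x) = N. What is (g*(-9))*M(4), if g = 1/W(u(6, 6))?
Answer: -15/2 ≈ -7.5000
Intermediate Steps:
g = 1/6 ≈ 0.16667
(g*(-9))*M(4) = ((1/6)*(-9))*5 = -3/2*5 = -15/2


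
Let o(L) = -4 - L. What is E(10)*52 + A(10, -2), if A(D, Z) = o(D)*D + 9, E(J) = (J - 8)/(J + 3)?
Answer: -123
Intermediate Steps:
E(J) = (-8 + J)/(3 + J)
A(D, Z) = 9 + D*(-4 - D) (A(D, Z) = (-4 - D)*D + 9 = D*(-4 - D) + 9 = 9 + D*(-4 - D))
E(10)*52 + A(10, -2) = ((-8 + 10)/(3 + 10))*52 + (9 - 1*10*(4 + 10)) = (2/13)*52 + (9 - 1*10*14) = ((1/13)*2)*52 + (9 - 140) = (2/13)*52 - 131 = 8 - 131 = -123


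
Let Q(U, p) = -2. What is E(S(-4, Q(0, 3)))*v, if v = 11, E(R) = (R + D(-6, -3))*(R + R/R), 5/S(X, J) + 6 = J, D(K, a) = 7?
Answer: 1683/64 ≈ 26.297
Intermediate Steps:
S(X, J) = 5/(-6 + J)
E(R) = (1 + R)*(7 + R) (E(R) = (R + 7)*(R + R/R) = (7 + R)*(R + 1) = (7 + R)*(1 + R) = (1 + R)*(7 + R))
E(S(-4, Q(0, 3)))*v = (7 + (5/(-6 - 2))² + 8*(5/(-6 - 2)))*11 = (7 + (5/(-8))² + 8*(5/(-8)))*11 = (7 + (5*(-⅛))² + 8*(5*(-⅛)))*11 = (7 + (-5/8)² + 8*(-5/8))*11 = (7 + 25/64 - 5)*11 = (153/64)*11 = 1683/64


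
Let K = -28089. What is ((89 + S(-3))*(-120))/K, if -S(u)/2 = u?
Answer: 3800/9363 ≈ 0.40585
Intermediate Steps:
S(u) = -2*u
((89 + S(-3))*(-120))/K = ((89 - 2*(-3))*(-120))/(-28089) = ((89 + 6)*(-120))*(-1/28089) = (95*(-120))*(-1/28089) = -11400*(-1/28089) = 3800/9363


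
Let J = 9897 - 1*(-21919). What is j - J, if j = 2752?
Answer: -29064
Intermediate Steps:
J = 31816 (J = 9897 + 21919 = 31816)
j - J = 2752 - 1*31816 = 2752 - 31816 = -29064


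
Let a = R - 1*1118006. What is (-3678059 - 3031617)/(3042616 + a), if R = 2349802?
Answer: -1677419/1068603 ≈ -1.5697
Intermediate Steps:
a = 1231796 (a = 2349802 - 1*1118006 = 2349802 - 1118006 = 1231796)
(-3678059 - 3031617)/(3042616 + a) = (-3678059 - 3031617)/(3042616 + 1231796) = -6709676/4274412 = -6709676*1/4274412 = -1677419/1068603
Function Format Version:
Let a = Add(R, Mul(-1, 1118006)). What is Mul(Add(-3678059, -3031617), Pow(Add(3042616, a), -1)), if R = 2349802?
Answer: Rational(-1677419, 1068603) ≈ -1.5697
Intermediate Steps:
a = 1231796 (a = Add(2349802, Mul(-1, 1118006)) = Add(2349802, -1118006) = 1231796)
Mul(Add(-3678059, -3031617), Pow(Add(3042616, a), -1)) = Mul(Add(-3678059, -3031617), Pow(Add(3042616, 1231796), -1)) = Mul(-6709676, Pow(4274412, -1)) = Mul(-6709676, Rational(1, 4274412)) = Rational(-1677419, 1068603)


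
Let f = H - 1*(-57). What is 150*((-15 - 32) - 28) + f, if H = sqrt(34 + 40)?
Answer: -11193 + sqrt(74) ≈ -11184.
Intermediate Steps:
H = sqrt(74) ≈ 8.6023
f = 57 + sqrt(74) (f = sqrt(74) - 1*(-57) = sqrt(74) + 57 = 57 + sqrt(74) ≈ 65.602)
150*((-15 - 32) - 28) + f = 150*((-15 - 32) - 28) + (57 + sqrt(74)) = 150*(-47 - 28) + (57 + sqrt(74)) = 150*(-75) + (57 + sqrt(74)) = -11250 + (57 + sqrt(74)) = -11193 + sqrt(74)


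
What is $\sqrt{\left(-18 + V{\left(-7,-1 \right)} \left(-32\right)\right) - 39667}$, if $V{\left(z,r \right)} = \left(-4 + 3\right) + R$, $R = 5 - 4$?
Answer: $i \sqrt{39685} \approx 199.21 i$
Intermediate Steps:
$R = 1$
$V{\left(z,r \right)} = 0$ ($V{\left(z,r \right)} = \left(-4 + 3\right) + 1 = -1 + 1 = 0$)
$\sqrt{\left(-18 + V{\left(-7,-1 \right)} \left(-32\right)\right) - 39667} = \sqrt{\left(-18 + 0 \left(-32\right)\right) - 39667} = \sqrt{\left(-18 + 0\right) - 39667} = \sqrt{-18 - 39667} = \sqrt{-39685} = i \sqrt{39685}$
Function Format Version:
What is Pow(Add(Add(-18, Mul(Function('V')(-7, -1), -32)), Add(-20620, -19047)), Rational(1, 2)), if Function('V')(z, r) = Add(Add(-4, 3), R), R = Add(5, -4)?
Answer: Mul(I, Pow(39685, Rational(1, 2))) ≈ Mul(199.21, I)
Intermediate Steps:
R = 1
Function('V')(z, r) = 0 (Function('V')(z, r) = Add(Add(-4, 3), 1) = Add(-1, 1) = 0)
Pow(Add(Add(-18, Mul(Function('V')(-7, -1), -32)), Add(-20620, -19047)), Rational(1, 2)) = Pow(Add(Add(-18, Mul(0, -32)), Add(-20620, -19047)), Rational(1, 2)) = Pow(Add(Add(-18, 0), -39667), Rational(1, 2)) = Pow(Add(-18, -39667), Rational(1, 2)) = Pow(-39685, Rational(1, 2)) = Mul(I, Pow(39685, Rational(1, 2)))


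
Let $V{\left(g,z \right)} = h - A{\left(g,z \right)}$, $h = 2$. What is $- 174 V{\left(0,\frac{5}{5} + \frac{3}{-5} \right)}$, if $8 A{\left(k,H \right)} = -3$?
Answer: $- \frac{1653}{4} \approx -413.25$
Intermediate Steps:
$A{\left(k,H \right)} = - \frac{3}{8}$ ($A{\left(k,H \right)} = \frac{1}{8} \left(-3\right) = - \frac{3}{8}$)
$V{\left(g,z \right)} = \frac{19}{8}$ ($V{\left(g,z \right)} = 2 - - \frac{3}{8} = 2 + \frac{3}{8} = \frac{19}{8}$)
$- 174 V{\left(0,\frac{5}{5} + \frac{3}{-5} \right)} = \left(-174\right) \frac{19}{8} = - \frac{1653}{4}$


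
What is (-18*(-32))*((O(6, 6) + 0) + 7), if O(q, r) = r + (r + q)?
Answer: 14400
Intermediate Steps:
O(q, r) = q + 2*r (O(q, r) = r + (q + r) = q + 2*r)
(-18*(-32))*((O(6, 6) + 0) + 7) = (-18*(-32))*(((6 + 2*6) + 0) + 7) = 576*(((6 + 12) + 0) + 7) = 576*((18 + 0) + 7) = 576*(18 + 7) = 576*25 = 14400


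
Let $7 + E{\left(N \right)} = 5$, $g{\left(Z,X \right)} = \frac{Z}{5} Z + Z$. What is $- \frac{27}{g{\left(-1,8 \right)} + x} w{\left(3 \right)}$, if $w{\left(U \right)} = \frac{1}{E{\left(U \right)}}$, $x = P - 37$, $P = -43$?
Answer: $- \frac{135}{808} \approx -0.16708$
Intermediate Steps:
$g{\left(Z,X \right)} = Z + \frac{Z^{2}}{5}$ ($g{\left(Z,X \right)} = Z \frac{1}{5} Z + Z = \frac{Z}{5} Z + Z = \frac{Z^{2}}{5} + Z = Z + \frac{Z^{2}}{5}$)
$E{\left(N \right)} = -2$ ($E{\left(N \right)} = -7 + 5 = -2$)
$x = -80$ ($x = -43 - 37 = -80$)
$w{\left(U \right)} = - \frac{1}{2}$ ($w{\left(U \right)} = \frac{1}{-2} = - \frac{1}{2}$)
$- \frac{27}{g{\left(-1,8 \right)} + x} w{\left(3 \right)} = - \frac{27}{\frac{1}{5} \left(-1\right) \left(5 - 1\right) - 80} \left(- \frac{1}{2}\right) = - \frac{27}{\frac{1}{5} \left(-1\right) 4 - 80} \left(- \frac{1}{2}\right) = - \frac{27}{- \frac{4}{5} - 80} \left(- \frac{1}{2}\right) = - \frac{27}{- \frac{404}{5}} \left(- \frac{1}{2}\right) = \left(-27\right) \left(- \frac{5}{404}\right) \left(- \frac{1}{2}\right) = \frac{135}{404} \left(- \frac{1}{2}\right) = - \frac{135}{808}$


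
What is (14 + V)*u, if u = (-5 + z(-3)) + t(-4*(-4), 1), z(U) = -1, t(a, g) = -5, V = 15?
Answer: -319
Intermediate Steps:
u = -11 (u = (-5 - 1) - 5 = -6 - 5 = -11)
(14 + V)*u = (14 + 15)*(-11) = 29*(-11) = -319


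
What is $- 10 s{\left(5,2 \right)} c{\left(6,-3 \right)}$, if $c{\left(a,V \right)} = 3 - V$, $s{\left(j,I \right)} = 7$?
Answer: $-420$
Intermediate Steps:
$- 10 s{\left(5,2 \right)} c{\left(6,-3 \right)} = \left(-10\right) 7 \left(3 - -3\right) = - 70 \left(3 + 3\right) = \left(-70\right) 6 = -420$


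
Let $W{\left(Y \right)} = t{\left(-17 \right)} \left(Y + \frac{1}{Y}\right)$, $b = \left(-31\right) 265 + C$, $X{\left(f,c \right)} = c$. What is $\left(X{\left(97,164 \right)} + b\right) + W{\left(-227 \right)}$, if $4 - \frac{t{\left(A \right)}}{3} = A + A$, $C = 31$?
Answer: $- \frac{7694960}{227} \approx -33899.0$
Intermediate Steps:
$t{\left(A \right)} = 12 - 6 A$ ($t{\left(A \right)} = 12 - 3 \left(A + A\right) = 12 - 3 \cdot 2 A = 12 - 6 A$)
$b = -8184$ ($b = \left(-31\right) 265 + 31 = -8215 + 31 = -8184$)
$W{\left(Y \right)} = 114 Y + \frac{114}{Y}$ ($W{\left(Y \right)} = \left(12 - -102\right) \left(Y + \frac{1}{Y}\right) = \left(12 + 102\right) \left(Y + \frac{1}{Y}\right) = 114 \left(Y + \frac{1}{Y}\right) = 114 Y + \frac{114}{Y}$)
$\left(X{\left(97,164 \right)} + b\right) + W{\left(-227 \right)} = \left(164 - 8184\right) + \left(114 \left(-227\right) + \frac{114}{-227}\right) = -8020 + \left(-25878 + 114 \left(- \frac{1}{227}\right)\right) = -8020 - \frac{5874420}{227} = - \frac{7694960}{227}$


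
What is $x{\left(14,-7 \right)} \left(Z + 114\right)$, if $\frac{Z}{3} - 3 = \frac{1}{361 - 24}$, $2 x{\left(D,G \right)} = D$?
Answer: $\frac{290178}{337} \approx 861.06$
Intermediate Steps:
$x{\left(D,G \right)} = \frac{D}{2}$
$Z = \frac{3036}{337}$ ($Z = 9 + \frac{3}{361 - 24} = 9 + \frac{3}{337} = \frac{3036}{337} \approx 9.0089$)
$x{\left(14,-7 \right)} \left(Z + 114\right) = \frac{1}{2} \cdot 14 \left(\frac{3036}{337} + 114\right) = 7 \cdot \frac{41454}{337} = \frac{290178}{337}$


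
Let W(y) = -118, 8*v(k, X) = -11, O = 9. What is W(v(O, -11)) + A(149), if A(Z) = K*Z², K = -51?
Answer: -1132369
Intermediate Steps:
v(k, X) = -11/8 (v(k, X) = (⅛)*(-11) = -11/8)
A(Z) = -51*Z²
W(v(O, -11)) + A(149) = -118 - 51*149² = -118 - 51*22201 = -118 - 1132251 = -1132369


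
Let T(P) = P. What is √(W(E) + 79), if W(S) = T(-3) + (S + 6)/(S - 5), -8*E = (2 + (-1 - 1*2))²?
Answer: 3*√13981/41 ≈ 8.6518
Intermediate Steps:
E = -⅛ (E = -(2 + (-1 - 1*2))²/8 = -(2 + (-1 - 2))²/8 = -(2 - 3)²/8 = -⅛*(-1)² = -⅛*1 = -⅛ ≈ -0.12500)
W(S) = -3 + (6 + S)/(-5 + S) (W(S) = -3 + (S + 6)/(S - 5) = -3 + (6 + S)/(-5 + S))
√(W(E) + 79) = √((21 - 2*(-⅛))/(-5 - ⅛) + 79) = √((21 + ¼)/(-41/8) + 79) = √(-8/41*85/4 + 79) = √(-170/41 + 79) = √(3069/41) = 3*√13981/41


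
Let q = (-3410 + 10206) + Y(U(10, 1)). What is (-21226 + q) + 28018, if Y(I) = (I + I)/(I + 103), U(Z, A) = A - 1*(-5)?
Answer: 1481104/109 ≈ 13588.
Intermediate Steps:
U(Z, A) = 5 + A (U(Z, A) = A + 5 = 5 + A)
Y(I) = 2*I/(103 + I) (Y(I) = (2*I)/(103 + I) = 2*I/(103 + I))
q = 740776/109 (q = (-3410 + 10206) + 2*(5 + 1)/(103 + (5 + 1)) = 6796 + 2*6/(103 + 6) = 6796 + 2*6/109 = 6796 + 2*6*(1/109) = 6796 + 12/109 = 740776/109 ≈ 6796.1)
(-21226 + q) + 28018 = (-21226 + 740776/109) + 28018 = -1572858/109 + 28018 = 1481104/109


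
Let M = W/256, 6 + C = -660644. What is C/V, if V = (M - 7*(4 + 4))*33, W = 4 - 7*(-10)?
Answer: 84563200/235323 ≈ 359.35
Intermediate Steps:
C = -660650 (C = -6 - 660644 = -660650)
W = 74 (W = 4 + 70 = 74)
M = 37/128 (M = 74/256 = 74*(1/256) = 37/128 ≈ 0.28906)
V = -235323/128 (V = (37/128 - 7*(4 + 4))*33 = (37/128 - 7*8)*33 = (37/128 - 56)*33 = -7131/128*33 = -235323/128 ≈ -1838.5)
C/V = -660650/(-235323/128) = -660650*(-128/235323) = 84563200/235323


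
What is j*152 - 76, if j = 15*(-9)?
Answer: -20596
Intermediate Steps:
j = -135
j*152 - 76 = -135*152 - 76 = -20520 - 76 = -20596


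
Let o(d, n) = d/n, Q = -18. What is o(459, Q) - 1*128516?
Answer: -257083/2 ≈ -1.2854e+5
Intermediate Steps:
o(459, Q) - 1*128516 = 459/(-18) - 1*128516 = 459*(-1/18) - 128516 = -51/2 - 128516 = -257083/2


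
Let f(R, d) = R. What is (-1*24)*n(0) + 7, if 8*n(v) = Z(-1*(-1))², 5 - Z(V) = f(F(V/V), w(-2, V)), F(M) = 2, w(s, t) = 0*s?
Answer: -20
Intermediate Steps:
w(s, t) = 0
Z(V) = 3 (Z(V) = 5 - 1*2 = 5 - 2 = 3)
n(v) = 9/8 (n(v) = (⅛)*3² = (⅛)*9 = 9/8)
(-1*24)*n(0) + 7 = -1*24*(9/8) + 7 = -24*9/8 + 7 = -27 + 7 = -20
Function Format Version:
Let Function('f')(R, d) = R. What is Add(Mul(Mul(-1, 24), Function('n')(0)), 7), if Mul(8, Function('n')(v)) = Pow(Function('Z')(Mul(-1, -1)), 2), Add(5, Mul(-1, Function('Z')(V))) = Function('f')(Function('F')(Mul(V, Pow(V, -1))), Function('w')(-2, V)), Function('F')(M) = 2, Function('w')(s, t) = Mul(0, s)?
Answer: -20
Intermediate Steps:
Function('w')(s, t) = 0
Function('Z')(V) = 3 (Function('Z')(V) = Add(5, Mul(-1, 2)) = Add(5, -2) = 3)
Function('n')(v) = Rational(9, 8) (Function('n')(v) = Mul(Rational(1, 8), Pow(3, 2)) = Mul(Rational(1, 8), 9) = Rational(9, 8))
Add(Mul(Mul(-1, 24), Function('n')(0)), 7) = Add(Mul(Mul(-1, 24), Rational(9, 8)), 7) = Add(Mul(-24, Rational(9, 8)), 7) = Add(-27, 7) = -20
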